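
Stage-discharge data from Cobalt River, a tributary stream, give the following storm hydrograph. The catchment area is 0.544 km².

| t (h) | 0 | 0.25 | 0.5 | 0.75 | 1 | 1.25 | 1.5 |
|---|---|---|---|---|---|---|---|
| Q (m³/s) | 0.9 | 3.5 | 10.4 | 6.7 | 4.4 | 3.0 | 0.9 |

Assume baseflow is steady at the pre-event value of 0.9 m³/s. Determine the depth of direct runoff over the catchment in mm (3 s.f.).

Direct runoff: 0.0, 2.6, 9.5, 5.8, 3.5, 2.1, 0.0 m³/s; ΣQ_DR = 23.50 m³/s.
V = ΣQ_DR · Δt = 23.50 × 900 s = 21150 m³.
Over A = 0.544 km², depth = V / A = 38.9 mm.

d ≈ 38.9 mm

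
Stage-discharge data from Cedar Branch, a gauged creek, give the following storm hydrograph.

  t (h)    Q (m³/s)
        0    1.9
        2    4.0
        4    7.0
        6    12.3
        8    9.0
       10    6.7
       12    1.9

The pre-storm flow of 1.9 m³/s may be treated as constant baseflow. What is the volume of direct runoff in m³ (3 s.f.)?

Direct-runoff ordinates (Q − Q_b): 0.0, 2.1, 5.1, 10.4, 7.1, 4.8, 0.0 m³/s.
ΣQ_DR = 29.50 m³/s.
With Δt = 2 h = 7200 s, V = ΣQ_DR · Δt = 29.50 × 7200 = 2.12 × 10^5 m³.

V ≈ 2.12 × 10^5 m³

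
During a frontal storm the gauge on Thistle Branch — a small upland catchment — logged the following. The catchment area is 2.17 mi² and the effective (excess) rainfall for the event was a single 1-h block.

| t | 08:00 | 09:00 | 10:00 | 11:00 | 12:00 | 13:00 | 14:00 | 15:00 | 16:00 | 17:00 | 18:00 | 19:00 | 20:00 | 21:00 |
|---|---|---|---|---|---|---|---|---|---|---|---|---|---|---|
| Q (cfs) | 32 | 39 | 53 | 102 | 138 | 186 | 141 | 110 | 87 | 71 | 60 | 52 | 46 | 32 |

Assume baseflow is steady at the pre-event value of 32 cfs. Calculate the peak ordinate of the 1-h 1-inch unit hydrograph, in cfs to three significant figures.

U_p ≈ 308 cfs

Direct runoff: 0.0, 7.0, 21.0, 70.0, 106.0, 154.0, 109.0, 78.0, 55.0, 39.0, 28.0, 20.0, 14.0, 0.0 cfs; ΣQ_DR = 701.0 cfs, peak = 154.0 cfs.
Runoff depth d = ΣQ_DR·Δt / A = 701.0 × 3600 / (2.17 mi²) = 0.5006 in.
The 1-inch UH is the DRH scaled by (1 in)/d, so U_p = 154.0 × 1/0.5006 = 308 cfs.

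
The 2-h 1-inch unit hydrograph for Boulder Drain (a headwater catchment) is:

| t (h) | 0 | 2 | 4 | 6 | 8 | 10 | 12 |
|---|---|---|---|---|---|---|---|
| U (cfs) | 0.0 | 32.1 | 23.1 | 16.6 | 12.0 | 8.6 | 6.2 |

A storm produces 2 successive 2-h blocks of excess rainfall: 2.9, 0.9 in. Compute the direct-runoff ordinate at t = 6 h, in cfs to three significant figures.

Q ≈ 68.9 cfs

By discrete convolution, Q_j = Σ (P_i / 1 in) · U_{j−i}.
At t = 6 h (j=3): Q = (2.9/1)·16.6 + (0.9/1)·23.1 = 68.9 cfs.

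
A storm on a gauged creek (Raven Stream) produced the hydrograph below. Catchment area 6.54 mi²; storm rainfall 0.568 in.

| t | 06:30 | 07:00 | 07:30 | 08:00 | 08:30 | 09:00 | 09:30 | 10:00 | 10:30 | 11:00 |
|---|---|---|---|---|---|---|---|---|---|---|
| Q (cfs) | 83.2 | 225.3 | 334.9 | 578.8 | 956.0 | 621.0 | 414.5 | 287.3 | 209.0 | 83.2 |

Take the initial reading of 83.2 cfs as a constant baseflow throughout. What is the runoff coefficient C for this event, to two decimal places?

C ≈ 0.62

ΣQ_DR = 2961 cfs; V = ΣQ_DR·Δt = 5.330 × 10^6 ft³.
Runoff depth d = V / A = 0.3508 in.
C = d / P = 0.3508 / 0.568 = 0.62.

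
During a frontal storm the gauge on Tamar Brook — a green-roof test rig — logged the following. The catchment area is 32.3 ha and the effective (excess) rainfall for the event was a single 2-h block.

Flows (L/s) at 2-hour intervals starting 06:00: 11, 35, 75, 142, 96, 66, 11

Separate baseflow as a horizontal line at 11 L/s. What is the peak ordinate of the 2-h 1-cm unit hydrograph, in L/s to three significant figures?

Direct runoff: 0.0, 24.0, 64.0, 131.0, 85.0, 55.0, 0.0 L/s; ΣQ_DR = 359.0 L/s, peak = 131.0 L/s.
Runoff depth d = ΣQ_DR·Δt / A = 359.0 × 7200 / (32.3 ha) = 8.002 mm.
The 1-cm UH is the DRH scaled by (10 mm)/d, so U_p = 131.0 × 10/8.002 = 164 L/s.

U_p ≈ 164 L/s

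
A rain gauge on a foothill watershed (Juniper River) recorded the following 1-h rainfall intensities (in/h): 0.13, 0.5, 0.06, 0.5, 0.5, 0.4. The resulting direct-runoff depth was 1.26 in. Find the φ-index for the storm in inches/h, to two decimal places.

φ ≈ 0.16 in/h

Only the 4 blocks with intensity above φ contribute runoff: 0.5, 0.5, 0.5, 0.4 in/h.
Σ(I−φ)·Δt = d  ⇒  (0.5+0.5+0.5+0.4 − 4φ)·1 = 1.26
φ = (1.900 − 1.26/1) / 4 = 0.16 in/h.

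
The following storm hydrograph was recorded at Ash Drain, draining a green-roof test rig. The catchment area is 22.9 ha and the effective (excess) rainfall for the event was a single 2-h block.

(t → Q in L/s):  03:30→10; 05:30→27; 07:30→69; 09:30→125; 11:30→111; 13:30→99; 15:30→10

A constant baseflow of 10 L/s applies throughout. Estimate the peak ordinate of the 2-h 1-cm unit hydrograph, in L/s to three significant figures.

U_p ≈ 96.0 L/s

Direct runoff: 0.0, 17.0, 59.0, 115.0, 101.0, 89.0, 0.0 L/s; ΣQ_DR = 381.0 L/s, peak = 115.0 L/s.
Runoff depth d = ΣQ_DR·Δt / A = 381.0 × 7200 / (22.9 ha) = 11.98 mm.
The 1-cm UH is the DRH scaled by (10 mm)/d, so U_p = 115.0 × 10/11.98 = 96.0 L/s.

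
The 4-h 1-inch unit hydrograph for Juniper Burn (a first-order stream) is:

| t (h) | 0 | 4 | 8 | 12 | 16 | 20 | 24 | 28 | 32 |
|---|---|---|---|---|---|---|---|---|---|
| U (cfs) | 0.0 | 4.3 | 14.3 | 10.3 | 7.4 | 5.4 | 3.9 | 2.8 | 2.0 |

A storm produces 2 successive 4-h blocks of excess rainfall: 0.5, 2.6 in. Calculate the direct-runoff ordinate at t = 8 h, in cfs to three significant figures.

Q ≈ 18.3 cfs

By discrete convolution, Q_j = Σ (P_i / 1 in) · U_{j−i}.
At t = 8 h (j=2): Q = (0.5/1)·14.3 + (2.6/1)·4.3 = 18.3 cfs.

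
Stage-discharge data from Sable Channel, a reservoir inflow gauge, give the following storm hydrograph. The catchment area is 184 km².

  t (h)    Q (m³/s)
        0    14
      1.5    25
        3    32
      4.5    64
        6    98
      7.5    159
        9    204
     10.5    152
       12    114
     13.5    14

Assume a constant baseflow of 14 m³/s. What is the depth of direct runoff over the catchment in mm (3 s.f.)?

d ≈ 21.6 mm

Direct runoff: 0.0, 11.0, 18.0, 50.0, 84.0, 145.0, 190.0, 138.0, 100.0, 0.0 m³/s; ΣQ_DR = 736.0 m³/s.
V = ΣQ_DR · Δt = 736.0 × 5400 s = 3.974 × 10^6 m³.
Over A = 184 km², depth = V / A = 21.6 mm.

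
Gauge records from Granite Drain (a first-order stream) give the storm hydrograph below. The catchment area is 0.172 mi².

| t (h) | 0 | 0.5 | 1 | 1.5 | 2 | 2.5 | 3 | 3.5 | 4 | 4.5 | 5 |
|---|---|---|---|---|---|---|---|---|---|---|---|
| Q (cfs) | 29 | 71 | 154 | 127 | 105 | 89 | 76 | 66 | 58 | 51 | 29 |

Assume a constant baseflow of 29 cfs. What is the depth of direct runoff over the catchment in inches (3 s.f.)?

d ≈ 2.41 in

Direct runoff: 0.0, 42.0, 125.0, 98.0, 76.0, 60.0, 47.0, 37.0, 29.0, 22.0, 0.0 cfs; ΣQ_DR = 536.0 cfs.
V = ΣQ_DR · Δt = 536.0 × 1800 s = 9.648 × 10^5 ft³.
Over A = 0.172 mi², depth = V / A = 2.41 in.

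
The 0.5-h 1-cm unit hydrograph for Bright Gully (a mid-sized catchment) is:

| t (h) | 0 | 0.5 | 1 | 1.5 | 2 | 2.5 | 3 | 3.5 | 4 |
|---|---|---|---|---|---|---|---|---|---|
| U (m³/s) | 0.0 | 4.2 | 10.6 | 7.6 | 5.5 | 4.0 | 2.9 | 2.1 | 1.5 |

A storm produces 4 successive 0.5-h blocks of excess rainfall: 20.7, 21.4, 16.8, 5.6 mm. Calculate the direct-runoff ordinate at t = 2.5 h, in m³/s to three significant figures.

Q ≈ 38.8 m³/s

By discrete convolution, Q_j = Σ (P_i / 10 mm) · U_{j−i}.
At t = 2.5 h (j=5): Q = (20.7/10)·4.0 + (21.4/10)·5.5 + (16.8/10)·7.6 + (5.6/10)·10.6 = 38.8 m³/s.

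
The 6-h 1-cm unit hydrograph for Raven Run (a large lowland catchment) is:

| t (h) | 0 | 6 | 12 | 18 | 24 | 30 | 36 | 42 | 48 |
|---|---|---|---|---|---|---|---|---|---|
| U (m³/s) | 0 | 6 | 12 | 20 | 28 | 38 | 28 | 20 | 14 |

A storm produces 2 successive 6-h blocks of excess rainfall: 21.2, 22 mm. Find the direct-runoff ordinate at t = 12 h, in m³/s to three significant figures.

Q ≈ 38.6 m³/s

By discrete convolution, Q_j = Σ (P_i / 10 mm) · U_{j−i}.
At t = 12 h (j=2): Q = (21.2/10)·12 + (22/10)·6 = 38.6 m³/s.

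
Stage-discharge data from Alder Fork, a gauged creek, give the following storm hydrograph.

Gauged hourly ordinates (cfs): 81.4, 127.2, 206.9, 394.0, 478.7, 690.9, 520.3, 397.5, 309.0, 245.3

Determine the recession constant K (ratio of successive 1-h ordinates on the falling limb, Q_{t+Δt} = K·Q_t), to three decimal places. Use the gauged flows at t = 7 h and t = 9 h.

Using the recession-limb readings at t = 7 h and t = 9 h: Q falls from 397.5 to 245.3 cfs over 2 intervals.
K = (Q₂/Q₁)^(1/2) = (245.3/397.5)^(1/2) = 0.786.

K ≈ 0.786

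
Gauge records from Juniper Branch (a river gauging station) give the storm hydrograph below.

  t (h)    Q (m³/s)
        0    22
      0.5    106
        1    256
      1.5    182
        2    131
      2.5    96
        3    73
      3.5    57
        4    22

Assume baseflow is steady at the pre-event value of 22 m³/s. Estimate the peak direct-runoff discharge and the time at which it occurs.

Subtracting baseflow gives direct-runoff ordinates: 0.0, 84.0, 234.0, 160.0, 109.0, 74.0, 51.0, 35.0, 0.0 m³/s.
The maximum is 234.0 m³/s, occurring at the reading for t = 1 h.

Q_p = 234.0 m³/s at t = 1 h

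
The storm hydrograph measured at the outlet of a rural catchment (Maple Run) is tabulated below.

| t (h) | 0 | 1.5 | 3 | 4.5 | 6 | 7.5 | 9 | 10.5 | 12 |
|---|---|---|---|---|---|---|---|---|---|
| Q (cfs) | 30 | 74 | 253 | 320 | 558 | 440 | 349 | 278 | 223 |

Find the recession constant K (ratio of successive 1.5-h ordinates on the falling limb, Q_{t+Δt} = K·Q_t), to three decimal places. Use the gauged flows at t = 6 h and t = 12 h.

K ≈ 0.795

Using the recession-limb readings at t = 6 h and t = 12 h: Q falls from 558 to 223 cfs over 4 intervals.
K = (Q₂/Q₁)^(1/4) = (223/558)^(1/4) = 0.795.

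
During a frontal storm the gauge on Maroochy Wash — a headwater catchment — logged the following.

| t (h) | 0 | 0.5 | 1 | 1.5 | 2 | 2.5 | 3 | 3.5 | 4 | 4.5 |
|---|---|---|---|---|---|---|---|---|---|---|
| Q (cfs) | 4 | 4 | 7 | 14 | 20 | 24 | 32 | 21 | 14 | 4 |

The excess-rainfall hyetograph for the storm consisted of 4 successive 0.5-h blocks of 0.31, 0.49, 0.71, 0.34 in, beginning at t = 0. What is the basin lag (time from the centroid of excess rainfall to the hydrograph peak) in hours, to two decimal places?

Centroid of excess rainfall: t_c = Σ P_i·t̄_i / ΣP_i = 1.0419 h (block centres at 0.25, 0.75, 1.25, 1.75 h).
Hydrograph peak occurs at t = 3 h, so basin lag t_L = 3 − 1.0419 = 1.96 h.

t_L ≈ 1.96 h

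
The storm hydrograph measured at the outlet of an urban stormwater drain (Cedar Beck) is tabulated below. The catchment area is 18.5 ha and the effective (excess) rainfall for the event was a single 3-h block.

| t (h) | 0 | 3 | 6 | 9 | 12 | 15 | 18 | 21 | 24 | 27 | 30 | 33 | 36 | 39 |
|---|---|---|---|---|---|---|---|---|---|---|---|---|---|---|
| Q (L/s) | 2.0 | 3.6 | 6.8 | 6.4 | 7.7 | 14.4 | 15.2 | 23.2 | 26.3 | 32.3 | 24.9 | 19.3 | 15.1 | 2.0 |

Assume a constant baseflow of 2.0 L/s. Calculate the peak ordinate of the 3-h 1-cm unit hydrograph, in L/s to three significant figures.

Direct runoff: 0.0, 1.6, 4.8, 4.4, 5.7, 12.4, 13.2, 21.2, 24.3, 30.3, 22.9, 17.3, 13.1, 0.0 L/s; ΣQ_DR = 171.2 L/s, peak = 30.3 L/s.
Runoff depth d = ΣQ_DR·Δt / A = 171.2 × 10800 / (18.5 ha) = 9.994 mm.
The 1-cm UH is the DRH scaled by (10 mm)/d, so U_p = 30.3 × 10/9.994 = 30.3 L/s.

U_p ≈ 30.3 L/s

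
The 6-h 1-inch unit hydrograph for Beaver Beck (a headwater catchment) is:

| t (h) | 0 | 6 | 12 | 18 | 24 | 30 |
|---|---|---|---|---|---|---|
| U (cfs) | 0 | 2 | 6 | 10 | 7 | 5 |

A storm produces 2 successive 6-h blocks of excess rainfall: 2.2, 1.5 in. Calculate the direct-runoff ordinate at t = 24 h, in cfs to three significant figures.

By discrete convolution, Q_j = Σ (P_i / 1 in) · U_{j−i}.
At t = 24 h (j=4): Q = (2.2/1)·7 + (1.5/1)·10 = 30.4 cfs.

Q ≈ 30.4 cfs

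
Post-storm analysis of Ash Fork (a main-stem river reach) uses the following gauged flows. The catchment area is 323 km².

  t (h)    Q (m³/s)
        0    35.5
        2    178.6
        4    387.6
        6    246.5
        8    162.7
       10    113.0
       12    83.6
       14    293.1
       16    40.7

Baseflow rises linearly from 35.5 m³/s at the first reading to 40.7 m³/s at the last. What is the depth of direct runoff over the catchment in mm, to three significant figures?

Direct runoff: 0.00, 142.45, 350.80, 209.05, 124.60, 74.25, 44.20, 253.05, 0.00 m³/s; ΣQ_DR = 1198 m³/s.
V = ΣQ_DR · Δt = 1198 × 7200 s = 8.628 × 10^6 m³.
Over A = 323 km², depth = V / A = 26.7 mm.

d ≈ 26.7 mm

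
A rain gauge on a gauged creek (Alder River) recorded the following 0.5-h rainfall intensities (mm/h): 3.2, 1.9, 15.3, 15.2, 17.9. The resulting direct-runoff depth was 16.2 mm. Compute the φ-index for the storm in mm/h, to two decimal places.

φ ≈ 5.33 mm/h

Only the 3 blocks with intensity above φ contribute runoff: 15.3, 15.2, 17.9 mm/h.
Σ(I−φ)·Δt = d  ⇒  (15.3+15.2+17.9 − 3φ)·0.5 = 16.2
φ = (48.40 − 16.2/0.5) / 3 = 5.33 mm/h.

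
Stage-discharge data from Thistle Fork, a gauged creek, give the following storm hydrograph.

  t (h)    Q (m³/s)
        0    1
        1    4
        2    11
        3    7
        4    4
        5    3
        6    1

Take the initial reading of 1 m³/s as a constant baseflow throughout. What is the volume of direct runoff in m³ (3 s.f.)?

Direct-runoff ordinates (Q − Q_b): 0.0, 3.0, 10.0, 6.0, 3.0, 2.0, 0.0 m³/s.
ΣQ_DR = 24.00 m³/s.
With Δt = 1 h = 3600 s, V = ΣQ_DR · Δt = 24.00 × 3600 = 86400 m³.

V ≈ 86400 m³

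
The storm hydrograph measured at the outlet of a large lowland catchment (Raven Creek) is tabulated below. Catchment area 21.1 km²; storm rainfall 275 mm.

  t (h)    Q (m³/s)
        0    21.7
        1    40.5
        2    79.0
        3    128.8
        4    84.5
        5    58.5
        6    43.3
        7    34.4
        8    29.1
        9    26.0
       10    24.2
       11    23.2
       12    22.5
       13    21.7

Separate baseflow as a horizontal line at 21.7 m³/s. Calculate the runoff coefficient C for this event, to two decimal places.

C ≈ 0.21

ΣQ_DR = 333.6 m³/s; V = ΣQ_DR·Δt = 1.201 × 10^6 m³.
Runoff depth d = V / A = 56.92 mm.
C = d / P = 56.92 / 275 = 0.21.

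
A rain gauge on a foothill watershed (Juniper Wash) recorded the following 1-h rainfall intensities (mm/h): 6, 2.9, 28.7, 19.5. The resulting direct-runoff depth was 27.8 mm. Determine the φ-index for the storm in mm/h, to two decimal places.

Only the 2 blocks with intensity above φ contribute runoff: 28.7, 19.5 mm/h.
Σ(I−φ)·Δt = d  ⇒  (28.7+19.5 − 2φ)·1 = 27.8
φ = (48.20 − 27.8/1) / 2 = 10.20 mm/h.

φ ≈ 10.20 mm/h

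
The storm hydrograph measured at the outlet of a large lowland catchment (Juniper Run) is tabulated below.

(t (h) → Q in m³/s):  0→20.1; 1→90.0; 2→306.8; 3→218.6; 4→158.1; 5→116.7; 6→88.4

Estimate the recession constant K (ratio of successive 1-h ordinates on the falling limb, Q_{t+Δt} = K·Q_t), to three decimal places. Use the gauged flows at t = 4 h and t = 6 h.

Using the recession-limb readings at t = 4 h and t = 6 h: Q falls from 158.1 to 88.4 m³/s over 2 intervals.
K = (Q₂/Q₁)^(1/2) = (88.4/158.1)^(1/2) = 0.748.

K ≈ 0.748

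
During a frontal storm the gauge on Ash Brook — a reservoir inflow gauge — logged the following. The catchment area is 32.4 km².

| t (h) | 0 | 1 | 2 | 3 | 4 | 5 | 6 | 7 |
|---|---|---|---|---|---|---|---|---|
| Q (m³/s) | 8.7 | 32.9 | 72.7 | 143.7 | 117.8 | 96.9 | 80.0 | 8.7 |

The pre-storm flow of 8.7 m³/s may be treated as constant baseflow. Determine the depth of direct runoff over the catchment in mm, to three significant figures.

d ≈ 54.6 mm

Direct runoff: 0.0, 24.2, 64.0, 135.0, 109.1, 88.2, 71.3, 0.0 m³/s; ΣQ_DR = 491.8 m³/s.
V = ΣQ_DR · Δt = 491.8 × 3600 s = 1.770 × 10^6 m³.
Over A = 32.4 km², depth = V / A = 54.6 mm.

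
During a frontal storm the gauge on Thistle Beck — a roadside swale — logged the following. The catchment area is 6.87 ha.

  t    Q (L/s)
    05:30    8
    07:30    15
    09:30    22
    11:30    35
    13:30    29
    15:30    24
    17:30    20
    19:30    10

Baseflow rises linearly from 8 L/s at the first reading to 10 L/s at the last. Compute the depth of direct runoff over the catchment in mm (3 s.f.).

d ≈ 9.54 mm

Direct runoff: 0.00, 6.71, 13.43, 26.14, 19.86, 14.57, 10.29, 0.00 L/s; ΣQ_DR = 91.00 L/s.
V = ΣQ_DR · Δt = 91.00 × 7200 s = 6.552 × 10^5 L.
Over A = 6.87 ha, depth = V / A = 9.54 mm.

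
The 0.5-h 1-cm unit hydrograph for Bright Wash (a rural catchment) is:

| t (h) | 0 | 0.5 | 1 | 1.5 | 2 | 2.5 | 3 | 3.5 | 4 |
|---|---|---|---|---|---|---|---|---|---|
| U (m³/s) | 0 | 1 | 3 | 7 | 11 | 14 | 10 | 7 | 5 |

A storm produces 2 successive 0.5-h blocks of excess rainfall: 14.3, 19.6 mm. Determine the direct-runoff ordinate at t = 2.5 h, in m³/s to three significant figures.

Q ≈ 41.6 m³/s

By discrete convolution, Q_j = Σ (P_i / 10 mm) · U_{j−i}.
At t = 2.5 h (j=5): Q = (14.3/10)·14 + (19.6/10)·11 = 41.6 m³/s.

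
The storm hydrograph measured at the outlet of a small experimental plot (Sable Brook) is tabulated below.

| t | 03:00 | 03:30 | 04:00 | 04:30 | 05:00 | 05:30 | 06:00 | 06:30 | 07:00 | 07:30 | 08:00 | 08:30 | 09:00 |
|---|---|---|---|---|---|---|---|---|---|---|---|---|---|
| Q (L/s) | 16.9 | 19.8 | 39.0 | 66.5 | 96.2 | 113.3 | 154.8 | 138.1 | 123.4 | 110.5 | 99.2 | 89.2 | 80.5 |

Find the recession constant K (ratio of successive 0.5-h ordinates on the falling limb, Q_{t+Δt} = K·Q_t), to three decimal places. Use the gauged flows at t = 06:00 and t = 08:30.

K ≈ 0.896

Using the recession-limb readings at t = 06:00 and t = 08:30: Q falls from 154.8 to 89.2 L/s over 5 intervals.
K = (Q₂/Q₁)^(1/5) = (89.2/154.8)^(1/5) = 0.896.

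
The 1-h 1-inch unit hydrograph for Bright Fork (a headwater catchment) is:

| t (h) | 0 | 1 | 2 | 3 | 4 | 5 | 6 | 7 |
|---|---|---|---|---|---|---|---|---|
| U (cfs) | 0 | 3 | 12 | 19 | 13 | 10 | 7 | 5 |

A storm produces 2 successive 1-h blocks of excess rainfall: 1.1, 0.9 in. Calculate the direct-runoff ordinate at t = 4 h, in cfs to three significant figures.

Q ≈ 31.4 cfs

By discrete convolution, Q_j = Σ (P_i / 1 in) · U_{j−i}.
At t = 4 h (j=4): Q = (1.1/1)·13 + (0.9/1)·19 = 31.4 cfs.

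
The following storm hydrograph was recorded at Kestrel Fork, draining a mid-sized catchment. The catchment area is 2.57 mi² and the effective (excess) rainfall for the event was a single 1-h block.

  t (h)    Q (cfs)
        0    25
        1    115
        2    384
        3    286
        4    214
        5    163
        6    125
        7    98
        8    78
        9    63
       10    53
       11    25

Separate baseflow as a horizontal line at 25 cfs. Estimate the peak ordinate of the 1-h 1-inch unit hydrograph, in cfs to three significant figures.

U_p ≈ 448 cfs

Direct runoff: 0.0, 90.0, 359.0, 261.0, 189.0, 138.0, 100.0, 73.0, 53.0, 38.0, 28.0, 0.0 cfs; ΣQ_DR = 1329 cfs, peak = 359.0 cfs.
Runoff depth d = ΣQ_DR·Δt / A = 1329 × 3600 / (2.57 mi²) = 0.8013 in.
The 1-inch UH is the DRH scaled by (1 in)/d, so U_p = 359.0 × 1/0.8013 = 448 cfs.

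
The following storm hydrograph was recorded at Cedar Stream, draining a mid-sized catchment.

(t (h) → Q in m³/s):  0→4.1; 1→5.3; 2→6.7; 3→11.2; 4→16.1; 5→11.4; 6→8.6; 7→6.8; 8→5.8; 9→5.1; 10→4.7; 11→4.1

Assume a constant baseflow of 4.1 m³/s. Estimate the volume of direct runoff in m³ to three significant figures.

V ≈ 1.47 × 10^5 m³

Direct-runoff ordinates (Q − Q_b): 0.0, 1.2, 2.6, 7.1, 12.0, 7.3, 4.5, 2.7, 1.7, 1.0, 0.6, 0.0 m³/s.
ΣQ_DR = 40.70 m³/s.
With Δt = 1 h = 3600 s, V = ΣQ_DR · Δt = 40.70 × 3600 = 1.47 × 10^5 m³.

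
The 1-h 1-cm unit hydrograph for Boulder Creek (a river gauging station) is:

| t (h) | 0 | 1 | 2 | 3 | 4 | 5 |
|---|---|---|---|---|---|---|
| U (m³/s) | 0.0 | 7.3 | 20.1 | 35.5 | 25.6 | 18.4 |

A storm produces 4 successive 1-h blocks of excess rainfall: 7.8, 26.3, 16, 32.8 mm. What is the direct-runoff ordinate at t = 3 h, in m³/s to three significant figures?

By discrete convolution, Q_j = Σ (P_i / 10 mm) · U_{j−i}.
At t = 3 h (j=3): Q = (7.8/10)·35.5 + (26.3/10)·20.1 + (16/10)·7.3 + (32.8/10)·0.0 = 92.2 m³/s.

Q ≈ 92.2 m³/s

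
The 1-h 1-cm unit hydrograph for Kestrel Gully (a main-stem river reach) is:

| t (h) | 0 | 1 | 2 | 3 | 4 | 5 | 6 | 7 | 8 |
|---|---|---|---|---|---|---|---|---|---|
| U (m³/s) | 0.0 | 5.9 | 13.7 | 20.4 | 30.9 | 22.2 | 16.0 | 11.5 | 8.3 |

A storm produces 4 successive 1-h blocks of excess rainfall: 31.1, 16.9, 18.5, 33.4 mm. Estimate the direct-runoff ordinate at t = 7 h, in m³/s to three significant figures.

Q ≈ 207 m³/s

By discrete convolution, Q_j = Σ (P_i / 10 mm) · U_{j−i}.
At t = 7 h (j=7): Q = (31.1/10)·11.5 + (16.9/10)·16.0 + (18.5/10)·22.2 + (33.4/10)·30.9 = 207 m³/s.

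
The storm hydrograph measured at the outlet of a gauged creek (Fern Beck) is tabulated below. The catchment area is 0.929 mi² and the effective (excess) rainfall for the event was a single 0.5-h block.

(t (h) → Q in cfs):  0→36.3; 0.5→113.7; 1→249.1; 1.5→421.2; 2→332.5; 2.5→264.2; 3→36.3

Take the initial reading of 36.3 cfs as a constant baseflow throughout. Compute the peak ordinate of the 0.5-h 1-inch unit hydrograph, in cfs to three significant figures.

Direct runoff: 0.0, 77.4, 212.8, 384.9, 296.2, 227.9, 0.0 cfs; ΣQ_DR = 1199 cfs, peak = 384.9 cfs.
Runoff depth d = ΣQ_DR·Δt / A = 1199 × 1800 / (0.929 mi²) = 1.000 in.
The 1-inch UH is the DRH scaled by (1 in)/d, so U_p = 384.9 × 1/1.000 = 385 cfs.

U_p ≈ 385 cfs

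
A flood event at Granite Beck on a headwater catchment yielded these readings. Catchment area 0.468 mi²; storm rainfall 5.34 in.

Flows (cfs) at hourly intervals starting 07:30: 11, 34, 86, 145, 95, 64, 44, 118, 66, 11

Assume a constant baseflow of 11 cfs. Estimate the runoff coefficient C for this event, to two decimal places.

ΣQ_DR = 564.0 cfs; V = ΣQ_DR·Δt = 2.030 × 10^6 ft³.
Runoff depth d = V / A = 1.867 in.
C = d / P = 1.867 / 5.34 = 0.35.

C ≈ 0.35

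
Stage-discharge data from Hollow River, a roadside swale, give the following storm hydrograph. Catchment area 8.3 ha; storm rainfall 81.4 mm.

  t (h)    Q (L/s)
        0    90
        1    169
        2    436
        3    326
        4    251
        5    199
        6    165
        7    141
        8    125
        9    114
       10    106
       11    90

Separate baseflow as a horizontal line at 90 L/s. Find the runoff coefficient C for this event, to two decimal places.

ΣQ_DR = 1132 L/s; V = ΣQ_DR·Δt = 4.075 × 10^6 L.
Runoff depth d = V / A = 49.10 mm.
C = d / P = 49.10 / 81.4 = 0.60.

C ≈ 0.60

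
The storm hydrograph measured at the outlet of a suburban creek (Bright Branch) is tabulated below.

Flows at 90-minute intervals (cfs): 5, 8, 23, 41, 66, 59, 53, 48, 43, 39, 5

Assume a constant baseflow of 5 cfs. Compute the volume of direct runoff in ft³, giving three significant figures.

Direct-runoff ordinates (Q − Q_b): 0.0, 3.0, 18.0, 36.0, 61.0, 54.0, 48.0, 43.0, 38.0, 34.0, 0.0 cfs.
ΣQ_DR = 335.0 cfs.
With Δt = 1.5 h = 5400 s, V = ΣQ_DR · Δt = 335.0 × 5400 = 1.81 × 10^6 ft³.

V ≈ 1.81 × 10^6 ft³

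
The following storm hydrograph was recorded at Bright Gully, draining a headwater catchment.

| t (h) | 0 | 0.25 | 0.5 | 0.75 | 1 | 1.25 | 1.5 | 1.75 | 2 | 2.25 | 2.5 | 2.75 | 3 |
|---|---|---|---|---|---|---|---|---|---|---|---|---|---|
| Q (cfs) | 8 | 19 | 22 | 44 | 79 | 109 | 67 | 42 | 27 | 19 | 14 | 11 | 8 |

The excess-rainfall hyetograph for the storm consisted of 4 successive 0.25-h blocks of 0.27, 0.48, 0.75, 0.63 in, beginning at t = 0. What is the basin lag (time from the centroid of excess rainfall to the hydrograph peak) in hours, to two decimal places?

t_L ≈ 0.67 h

Centroid of excess rainfall: t_c = Σ P_i·t̄_i / ΣP_i = 0.5792 h (block centres at 0.125, 0.375, 0.625, 0.875 h).
Hydrograph peak occurs at t = 1.25 h, so basin lag t_L = 1.25 − 0.5792 = 0.67 h.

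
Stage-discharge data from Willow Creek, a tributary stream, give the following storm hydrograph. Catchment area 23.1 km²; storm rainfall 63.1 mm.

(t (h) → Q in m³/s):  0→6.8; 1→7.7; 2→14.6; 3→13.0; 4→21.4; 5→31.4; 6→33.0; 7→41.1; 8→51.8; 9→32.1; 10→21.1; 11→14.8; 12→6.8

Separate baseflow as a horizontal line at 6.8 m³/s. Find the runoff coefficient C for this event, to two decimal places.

C ≈ 0.51

ΣQ_DR = 207.2 m³/s; V = ΣQ_DR·Δt = 7.459 × 10^5 m³.
Runoff depth d = V / A = 32.29 mm.
C = d / P = 32.29 / 63.1 = 0.51.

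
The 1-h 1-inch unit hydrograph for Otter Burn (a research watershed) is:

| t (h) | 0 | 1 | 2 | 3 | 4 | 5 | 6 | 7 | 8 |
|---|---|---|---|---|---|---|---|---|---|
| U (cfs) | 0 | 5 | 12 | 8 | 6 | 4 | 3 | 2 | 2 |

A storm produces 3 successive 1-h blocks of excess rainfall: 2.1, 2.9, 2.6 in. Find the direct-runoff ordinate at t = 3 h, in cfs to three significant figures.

By discrete convolution, Q_j = Σ (P_i / 1 in) · U_{j−i}.
At t = 3 h (j=3): Q = (2.1/1)·8 + (2.9/1)·12 + (2.6/1)·5 = 64.6 cfs.

Q ≈ 64.6 cfs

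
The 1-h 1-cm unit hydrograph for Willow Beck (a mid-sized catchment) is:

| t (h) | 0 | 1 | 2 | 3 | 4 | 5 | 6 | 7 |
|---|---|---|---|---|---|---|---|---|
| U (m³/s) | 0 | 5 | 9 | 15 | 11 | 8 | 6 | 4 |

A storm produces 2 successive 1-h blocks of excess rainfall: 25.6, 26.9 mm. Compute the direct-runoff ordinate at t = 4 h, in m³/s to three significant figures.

Q ≈ 68.5 m³/s

By discrete convolution, Q_j = Σ (P_i / 10 mm) · U_{j−i}.
At t = 4 h (j=4): Q = (25.6/10)·11 + (26.9/10)·15 = 68.5 m³/s.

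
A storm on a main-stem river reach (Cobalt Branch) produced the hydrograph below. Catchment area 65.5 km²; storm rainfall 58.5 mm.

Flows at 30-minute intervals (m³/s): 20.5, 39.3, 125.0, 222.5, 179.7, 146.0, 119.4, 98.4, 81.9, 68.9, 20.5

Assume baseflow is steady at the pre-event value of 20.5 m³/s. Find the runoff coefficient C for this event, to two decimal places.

ΣQ_DR = 896.6 m³/s; V = ΣQ_DR·Δt = 1.614 × 10^6 m³.
Runoff depth d = V / A = 24.64 mm.
C = d / P = 24.64 / 58.5 = 0.42.

C ≈ 0.42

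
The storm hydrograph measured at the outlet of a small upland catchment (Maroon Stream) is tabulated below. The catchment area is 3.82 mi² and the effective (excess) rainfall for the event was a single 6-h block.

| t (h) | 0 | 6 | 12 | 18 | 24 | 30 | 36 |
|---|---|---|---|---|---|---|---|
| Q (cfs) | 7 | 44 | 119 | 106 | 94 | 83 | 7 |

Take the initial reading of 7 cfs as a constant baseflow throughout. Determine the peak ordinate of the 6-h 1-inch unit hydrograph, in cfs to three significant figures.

Direct runoff: 0.0, 37.0, 112.0, 99.0, 87.0, 76.0, 0.0 cfs; ΣQ_DR = 411.0 cfs, peak = 112.0 cfs.
Runoff depth d = ΣQ_DR·Δt / A = 411.0 × 21600 / (3.82 mi²) = 1.000 in.
The 1-inch UH is the DRH scaled by (1 in)/d, so U_p = 112.0 × 1/1.000 = 112 cfs.

U_p ≈ 112 cfs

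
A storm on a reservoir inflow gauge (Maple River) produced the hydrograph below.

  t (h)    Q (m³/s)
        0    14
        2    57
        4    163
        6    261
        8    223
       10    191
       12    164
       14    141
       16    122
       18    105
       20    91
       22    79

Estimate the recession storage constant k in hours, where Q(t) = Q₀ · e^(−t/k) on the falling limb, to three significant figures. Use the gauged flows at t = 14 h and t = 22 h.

k ≈ 13.8 h

On the falling limb, Q drops from 141 to 79 m³/s between t = 14 h and t = 22 h (Δt = 8 h).
k = −Δt / ln(Q₂/Q₁) = −8 / ln(79/141) = 13.8 h.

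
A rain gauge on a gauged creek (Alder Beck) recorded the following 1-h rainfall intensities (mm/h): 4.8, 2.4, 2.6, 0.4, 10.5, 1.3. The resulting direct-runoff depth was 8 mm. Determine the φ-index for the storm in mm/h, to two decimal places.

Only the 2 blocks with intensity above φ contribute runoff: 4.8, 10.5 mm/h.
Σ(I−φ)·Δt = d  ⇒  (4.8+10.5 − 2φ)·1 = 8
φ = (15.30 − 8/1) / 2 = 3.65 mm/h.

φ ≈ 3.65 mm/h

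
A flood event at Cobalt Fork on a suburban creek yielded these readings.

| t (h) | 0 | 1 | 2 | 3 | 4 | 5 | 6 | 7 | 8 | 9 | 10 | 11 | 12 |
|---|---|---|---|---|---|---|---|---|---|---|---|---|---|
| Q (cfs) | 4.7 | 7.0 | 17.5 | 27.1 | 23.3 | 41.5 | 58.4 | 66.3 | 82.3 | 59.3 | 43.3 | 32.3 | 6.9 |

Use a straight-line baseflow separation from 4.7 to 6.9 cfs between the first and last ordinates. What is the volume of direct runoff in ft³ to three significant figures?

Direct-runoff ordinates (Q − Q_b): 0.00, 2.12, 12.43, 21.85, 17.87, 35.88, 52.60, 60.32, 76.13, 52.95, 36.77, 25.58, 0.00 cfs.
ΣQ_DR = 394.5 cfs.
With Δt = 1 h = 3600 s, V = ΣQ_DR · Δt = 394.5 × 3600 = 1.42 × 10^6 ft³.

V ≈ 1.42 × 10^6 ft³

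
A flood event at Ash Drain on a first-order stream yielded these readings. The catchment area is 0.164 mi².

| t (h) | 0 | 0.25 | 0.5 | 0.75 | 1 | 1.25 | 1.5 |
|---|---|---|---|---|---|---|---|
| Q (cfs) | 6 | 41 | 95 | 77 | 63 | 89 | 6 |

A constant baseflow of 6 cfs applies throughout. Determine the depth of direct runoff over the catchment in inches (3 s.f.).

d ≈ 0.791 in

Direct runoff: 0.0, 35.0, 89.0, 71.0, 57.0, 83.0, 0.0 cfs; ΣQ_DR = 335.0 cfs.
V = ΣQ_DR · Δt = 335.0 × 900 s = 3.015 × 10^5 ft³.
Over A = 0.164 mi², depth = V / A = 0.791 in.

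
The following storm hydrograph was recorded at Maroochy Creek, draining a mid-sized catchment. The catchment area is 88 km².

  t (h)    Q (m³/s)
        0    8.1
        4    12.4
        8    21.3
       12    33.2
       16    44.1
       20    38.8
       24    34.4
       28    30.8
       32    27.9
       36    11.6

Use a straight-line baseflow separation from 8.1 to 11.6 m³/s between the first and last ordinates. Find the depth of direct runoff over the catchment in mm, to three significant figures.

Direct runoff: 0.00, 3.91, 12.42, 23.93, 34.44, 28.76, 23.97, 19.98, 16.69, 0.00 m³/s; ΣQ_DR = 164.1 m³/s.
V = ΣQ_DR · Δt = 164.1 × 14400 s = 2.363 × 10^6 m³.
Over A = 88 km², depth = V / A = 26.9 mm.

d ≈ 26.9 mm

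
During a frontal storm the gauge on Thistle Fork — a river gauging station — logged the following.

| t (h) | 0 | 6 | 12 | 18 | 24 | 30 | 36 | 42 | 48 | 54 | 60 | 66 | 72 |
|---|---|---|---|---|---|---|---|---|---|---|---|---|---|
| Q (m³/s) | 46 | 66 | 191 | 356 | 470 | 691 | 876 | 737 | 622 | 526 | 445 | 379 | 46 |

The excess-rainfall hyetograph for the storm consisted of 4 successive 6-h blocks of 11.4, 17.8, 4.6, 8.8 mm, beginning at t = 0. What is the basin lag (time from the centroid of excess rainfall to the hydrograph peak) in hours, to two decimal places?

Centroid of excess rainfall: t_c = Σ P_i·t̄_i / ΣP_i = 10.5211 h (block centres at 3, 9, 15, 21 h).
Hydrograph peak occurs at t = 36 h, so basin lag t_L = 36 − 10.5211 = 25.48 h.

t_L ≈ 25.48 h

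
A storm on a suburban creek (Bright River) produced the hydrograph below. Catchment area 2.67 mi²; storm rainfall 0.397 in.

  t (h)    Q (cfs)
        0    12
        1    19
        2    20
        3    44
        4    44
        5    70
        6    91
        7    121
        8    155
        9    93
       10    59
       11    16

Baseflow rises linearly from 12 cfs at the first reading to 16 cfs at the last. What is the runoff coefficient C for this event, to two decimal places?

ΣQ_DR = 576.0 cfs; V = ΣQ_DR·Δt = 2.074 × 10^6 ft³.
Runoff depth d = V / A = 0.3343 in.
C = d / P = 0.3343 / 0.397 = 0.84.

C ≈ 0.84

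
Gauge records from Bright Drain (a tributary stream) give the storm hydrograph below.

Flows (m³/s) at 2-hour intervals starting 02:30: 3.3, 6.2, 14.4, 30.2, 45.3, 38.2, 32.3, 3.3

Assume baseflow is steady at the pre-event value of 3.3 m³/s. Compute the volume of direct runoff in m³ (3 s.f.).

Direct-runoff ordinates (Q − Q_b): 0.0, 2.9, 11.1, 26.9, 42.0, 34.9, 29.0, 0.0 m³/s.
ΣQ_DR = 146.8 m³/s.
With Δt = 2 h = 7200 s, V = ΣQ_DR · Δt = 146.8 × 7200 = 1.06 × 10^6 m³.

V ≈ 1.06 × 10^6 m³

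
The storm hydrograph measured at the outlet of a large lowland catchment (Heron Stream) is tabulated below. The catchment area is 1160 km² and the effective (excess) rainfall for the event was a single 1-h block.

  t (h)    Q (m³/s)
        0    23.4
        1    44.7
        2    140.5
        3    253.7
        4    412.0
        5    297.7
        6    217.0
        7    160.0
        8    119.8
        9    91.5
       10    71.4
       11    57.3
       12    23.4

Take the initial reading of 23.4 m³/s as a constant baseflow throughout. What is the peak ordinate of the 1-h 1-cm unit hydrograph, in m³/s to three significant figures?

Direct runoff: 0.0, 21.3, 117.1, 230.3, 388.6, 274.3, 193.6, 136.6, 96.4, 68.1, 48.0, 33.9, 0.0 m³/s; ΣQ_DR = 1608 m³/s, peak = 388.6 m³/s.
Runoff depth d = ΣQ_DR·Δt / A = 1608 × 3600 / (1160 km²) = 4.991 mm.
The 1-cm UH is the DRH scaled by (10 mm)/d, so U_p = 388.6 × 10/4.991 = 779 m³/s.

U_p ≈ 779 m³/s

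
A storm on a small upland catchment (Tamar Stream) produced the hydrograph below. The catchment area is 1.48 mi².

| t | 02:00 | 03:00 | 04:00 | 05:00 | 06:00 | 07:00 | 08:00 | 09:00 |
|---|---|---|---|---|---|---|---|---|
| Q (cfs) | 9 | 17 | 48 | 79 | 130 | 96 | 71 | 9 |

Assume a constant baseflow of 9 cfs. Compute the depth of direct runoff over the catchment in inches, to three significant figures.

Direct runoff: 0.0, 8.0, 39.0, 70.0, 121.0, 87.0, 62.0, 0.0 cfs; ΣQ_DR = 387.0 cfs.
V = ΣQ_DR · Δt = 387.0 × 3600 s = 1.393 × 10^6 ft³.
Over A = 1.48 mi², depth = V / A = 0.405 in.

d ≈ 0.405 in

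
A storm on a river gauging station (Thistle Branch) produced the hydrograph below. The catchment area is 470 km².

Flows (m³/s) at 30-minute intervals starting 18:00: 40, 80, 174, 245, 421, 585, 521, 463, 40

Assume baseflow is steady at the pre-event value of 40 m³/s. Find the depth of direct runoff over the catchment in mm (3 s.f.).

Direct runoff: 0.0, 40.0, 134.0, 205.0, 381.0, 545.0, 481.0, 423.0, 0.0 m³/s; ΣQ_DR = 2209 m³/s.
V = ΣQ_DR · Δt = 2209 × 1800 s = 3.976 × 10^6 m³.
Over A = 470 km², depth = V / A = 8.46 mm.

d ≈ 8.46 mm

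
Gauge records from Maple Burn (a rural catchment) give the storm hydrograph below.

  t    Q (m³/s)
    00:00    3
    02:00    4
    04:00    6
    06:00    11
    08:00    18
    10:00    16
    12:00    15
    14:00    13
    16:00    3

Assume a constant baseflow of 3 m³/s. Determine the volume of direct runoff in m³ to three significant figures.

Direct-runoff ordinates (Q − Q_b): 0.0, 1.0, 3.0, 8.0, 15.0, 13.0, 12.0, 10.0, 0.0 m³/s.
ΣQ_DR = 62.00 m³/s.
With Δt = 2 h = 7200 s, V = ΣQ_DR · Δt = 62.00 × 7200 = 4.46 × 10^5 m³.

V ≈ 4.46 × 10^5 m³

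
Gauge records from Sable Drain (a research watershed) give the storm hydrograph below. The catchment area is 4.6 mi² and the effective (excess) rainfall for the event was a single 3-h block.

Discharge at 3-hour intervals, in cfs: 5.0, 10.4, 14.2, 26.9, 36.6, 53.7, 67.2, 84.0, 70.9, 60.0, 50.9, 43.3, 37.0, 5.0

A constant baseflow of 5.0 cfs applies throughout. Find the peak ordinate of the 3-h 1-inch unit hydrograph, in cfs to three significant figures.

U_p ≈ 158 cfs

Direct runoff: 0.0, 5.4, 9.2, 21.9, 31.6, 48.7, 62.2, 79.0, 65.9, 55.0, 45.9, 38.3, 32.0, 0.0 cfs; ΣQ_DR = 495.1 cfs, peak = 79.0 cfs.
Runoff depth d = ΣQ_DR·Δt / A = 495.1 × 10800 / (4.6 mi²) = 0.5003 in.
The 1-inch UH is the DRH scaled by (1 in)/d, so U_p = 79.0 × 1/0.5003 = 158 cfs.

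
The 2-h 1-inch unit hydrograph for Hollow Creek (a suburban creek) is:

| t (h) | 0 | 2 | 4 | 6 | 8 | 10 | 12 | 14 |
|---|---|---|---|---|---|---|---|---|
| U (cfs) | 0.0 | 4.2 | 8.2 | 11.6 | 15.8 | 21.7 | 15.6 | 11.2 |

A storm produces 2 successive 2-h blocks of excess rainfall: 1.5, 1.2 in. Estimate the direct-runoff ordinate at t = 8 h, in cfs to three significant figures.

By discrete convolution, Q_j = Σ (P_i / 1 in) · U_{j−i}.
At t = 8 h (j=4): Q = (1.5/1)·15.8 + (1.2/1)·11.6 = 37.6 cfs.

Q ≈ 37.6 cfs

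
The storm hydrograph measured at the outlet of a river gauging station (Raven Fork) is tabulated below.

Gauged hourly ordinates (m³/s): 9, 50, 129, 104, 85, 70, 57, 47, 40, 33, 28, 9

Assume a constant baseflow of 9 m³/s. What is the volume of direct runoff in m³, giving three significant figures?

Direct-runoff ordinates (Q − Q_b): 0.0, 41.0, 120.0, 95.0, 76.0, 61.0, 48.0, 38.0, 31.0, 24.0, 19.0, 0.0 m³/s.
ΣQ_DR = 553.0 m³/s.
With Δt = 1 h = 3600 s, V = ΣQ_DR · Δt = 553.0 × 3600 = 1.99 × 10^6 m³.

V ≈ 1.99 × 10^6 m³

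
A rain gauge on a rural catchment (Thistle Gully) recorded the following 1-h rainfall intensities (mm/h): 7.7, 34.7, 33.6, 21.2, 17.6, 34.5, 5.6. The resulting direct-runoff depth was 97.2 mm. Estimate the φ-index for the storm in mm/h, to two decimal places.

φ ≈ 8.88 mm/h

Only the 5 blocks with intensity above φ contribute runoff: 34.7, 33.6, 21.2, 17.6, 34.5 mm/h.
Σ(I−φ)·Δt = d  ⇒  (34.7+33.6+21.2+17.6+34.5 − 5φ)·1 = 97.2
φ = (141.6 − 97.2/1) / 5 = 8.88 mm/h.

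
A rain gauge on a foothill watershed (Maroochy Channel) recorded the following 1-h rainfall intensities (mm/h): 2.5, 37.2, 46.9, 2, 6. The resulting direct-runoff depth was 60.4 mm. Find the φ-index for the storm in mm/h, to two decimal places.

Only the 2 blocks with intensity above φ contribute runoff: 37.2, 46.9 mm/h.
Σ(I−φ)·Δt = d  ⇒  (37.2+46.9 − 2φ)·1 = 60.4
φ = (84.10 − 60.4/1) / 2 = 11.85 mm/h.

φ ≈ 11.85 mm/h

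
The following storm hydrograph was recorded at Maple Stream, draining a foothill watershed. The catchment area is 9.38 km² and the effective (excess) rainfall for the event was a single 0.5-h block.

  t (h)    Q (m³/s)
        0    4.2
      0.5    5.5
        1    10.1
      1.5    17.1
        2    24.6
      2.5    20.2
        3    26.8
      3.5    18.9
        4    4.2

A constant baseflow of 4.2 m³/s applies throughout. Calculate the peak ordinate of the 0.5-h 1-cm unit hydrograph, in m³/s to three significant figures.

Direct runoff: 0.0, 1.3, 5.9, 12.9, 20.4, 16.0, 22.6, 14.7, 0.0 m³/s; ΣQ_DR = 93.80 m³/s, peak = 22.6 m³/s.
Runoff depth d = ΣQ_DR·Δt / A = 93.80 × 1800 / (9.38 km²) = 18.00 mm.
The 1-cm UH is the DRH scaled by (10 mm)/d, so U_p = 22.6 × 10/18.00 = 12.6 m³/s.

U_p ≈ 12.6 m³/s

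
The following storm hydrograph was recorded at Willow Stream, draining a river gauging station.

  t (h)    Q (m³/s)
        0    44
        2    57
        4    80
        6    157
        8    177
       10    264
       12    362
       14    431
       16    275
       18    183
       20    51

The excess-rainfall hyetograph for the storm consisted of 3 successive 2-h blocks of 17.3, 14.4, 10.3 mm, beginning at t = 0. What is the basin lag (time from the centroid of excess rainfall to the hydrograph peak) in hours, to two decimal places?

Centroid of excess rainfall: t_c = Σ P_i·t̄_i / ΣP_i = 2.6667 h (block centres at 1, 3, 5 h).
Hydrograph peak occurs at t = 14 h, so basin lag t_L = 14 − 2.6667 = 11.33 h.

t_L ≈ 11.33 h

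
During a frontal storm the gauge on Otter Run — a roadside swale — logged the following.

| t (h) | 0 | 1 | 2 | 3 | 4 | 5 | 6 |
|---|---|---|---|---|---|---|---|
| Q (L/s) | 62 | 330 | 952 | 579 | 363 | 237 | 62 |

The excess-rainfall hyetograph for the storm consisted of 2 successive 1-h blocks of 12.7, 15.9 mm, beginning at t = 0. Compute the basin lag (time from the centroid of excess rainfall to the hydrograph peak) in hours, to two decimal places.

t_L ≈ 0.94 h

Centroid of excess rainfall: t_c = Σ P_i·t̄_i / ΣP_i = 1.0559 h (block centres at 0.5, 1.5 h).
Hydrograph peak occurs at t = 2 h, so basin lag t_L = 2 − 1.0559 = 0.94 h.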